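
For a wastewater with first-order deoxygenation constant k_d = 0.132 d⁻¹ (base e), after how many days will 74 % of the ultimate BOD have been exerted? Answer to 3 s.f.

y/L₀ = 1 − e^(−k_d t) = 0.74 ⇒ e^(−k_d t) = 0.260
t = −ln(0.260) / 0.132 = 1.347 / 0.132 = 10.21 d.

t ≈ 10.2 d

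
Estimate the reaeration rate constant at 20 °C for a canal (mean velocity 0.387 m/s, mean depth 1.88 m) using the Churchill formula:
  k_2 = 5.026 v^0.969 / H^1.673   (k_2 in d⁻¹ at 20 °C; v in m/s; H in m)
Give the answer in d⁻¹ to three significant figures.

k_2 = 5.026 × 0.387^0.969 / 1.88^1.673 = 5.026 × 0.3986 / 2.875 = 0.6967 d⁻¹.

k_2 ≈ 0.697 d⁻¹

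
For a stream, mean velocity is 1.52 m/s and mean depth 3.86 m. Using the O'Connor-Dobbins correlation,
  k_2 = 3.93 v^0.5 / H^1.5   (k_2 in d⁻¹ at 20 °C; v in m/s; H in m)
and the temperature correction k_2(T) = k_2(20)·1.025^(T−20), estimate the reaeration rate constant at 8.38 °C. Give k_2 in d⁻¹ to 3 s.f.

k_2(20) = 3.93 × 1.52^0.5 / 3.86^1.5 = 3.93 × 1.233 / 7.584 = 0.6389 d⁻¹.
k_2(8.38) = 0.6389 × 1.025^(8.38−20) = 0.6389 × 0.7506 = 0.4795 d⁻¹.

k_2 ≈ 0.480 d⁻¹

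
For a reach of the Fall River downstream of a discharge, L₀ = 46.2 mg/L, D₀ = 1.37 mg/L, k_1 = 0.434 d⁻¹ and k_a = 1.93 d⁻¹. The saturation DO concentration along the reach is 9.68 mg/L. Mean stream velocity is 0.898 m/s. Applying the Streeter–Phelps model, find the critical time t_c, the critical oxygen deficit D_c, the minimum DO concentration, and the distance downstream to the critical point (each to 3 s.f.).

t_c ≈ 0.925 d; D_c ≈ 6.95 mg/L; min DO ≈ 2.73 mg/L; x_c ≈ 71.8 km

With k_a/k_1 = 4.447 and 1 − D₀(k_a−k_1)/(k_1 L₀) = 0.8978,
t_c = ln(4.447 × 0.8978) / (1.93 − 0.434) = ln(3.992) / 1.496 = 1.384/1.496 = 0.9254 d.
D_c = (k_1/k_a) L₀ e^(−k_1 t_c) = (0.434/1.93) × 46.2 × e^(−0.434×0.9254) = 0.2249 × 46.2 × 0.6692 = 6.953 mg/L.
Minimum DO = C_s − D_c = 9.68 − 6.953 = 2.727 mg/L.
x_c = v t_c = 0.898 m/s × 0.9254 d × 86400 s/d = 71800 m ≈ 71.8 km.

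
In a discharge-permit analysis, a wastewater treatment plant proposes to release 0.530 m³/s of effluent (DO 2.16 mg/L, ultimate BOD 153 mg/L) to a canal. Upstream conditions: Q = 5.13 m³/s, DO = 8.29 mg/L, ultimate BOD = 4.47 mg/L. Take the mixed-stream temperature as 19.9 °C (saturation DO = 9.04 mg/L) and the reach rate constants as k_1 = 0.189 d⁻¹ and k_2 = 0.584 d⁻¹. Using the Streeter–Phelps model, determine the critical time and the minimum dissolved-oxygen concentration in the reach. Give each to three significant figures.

Mixed DO = (5.13×8.29 + 0.530×2.16)/(5.13+0.530) = 43.67/5.660 = 7.716 mg/L.
Mixed L₀ = (5.13×4.47 + 0.530×153)/(5.660) = 104.0/5.660 = 18.38 mg/L.
Initial deficit D₀ = C_s − DO₀ = 9.04 − 7.716 = 1.324 mg/L.
t_c = (1/0.3950) ln[(0.584/0.189)(1 − 1.324×0.3950/(0.189×18.38))] = 2.532 × ln(2.625) = 2.443 d.
D_c = (0.189/0.584) × 18.38 × e^(−0.189×2.443) = 0.3236 × 18.38 × 0.6302 = 3.748 mg/L.
Minimum DO = 9.04 − 3.748 = 5.292 mg/L.

t_c ≈ 2.44 d; minimum DO ≈ 5.29 mg/L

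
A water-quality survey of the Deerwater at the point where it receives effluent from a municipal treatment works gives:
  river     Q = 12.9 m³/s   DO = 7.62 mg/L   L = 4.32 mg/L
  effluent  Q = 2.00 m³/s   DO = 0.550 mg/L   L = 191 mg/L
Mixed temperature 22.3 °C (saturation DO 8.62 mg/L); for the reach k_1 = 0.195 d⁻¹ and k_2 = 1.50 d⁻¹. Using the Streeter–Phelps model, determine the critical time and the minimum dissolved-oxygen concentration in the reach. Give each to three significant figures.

Mixed DO = (12.9×7.62 + 2.00×0.550)/(12.9+2.00) = 99.40/14.90 = 6.671 mg/L.
Mixed L₀ = (12.9×4.32 + 2.00×191)/(14.90) = 437.7/14.90 = 29.38 mg/L.
Initial deficit D₀ = C_s − DO₀ = 8.62 − 6.671 = 1.949 mg/L.
t_c = (1/1.305) ln[(1.50/0.195)(1 − 1.949×1.305/(0.195×29.38))] = 0.7663 × ln(4.277) = 1.114 d.
D_c = (0.195/1.50) × 29.38 × e^(−0.195×1.114) = 0.1300 × 29.38 × 0.8048 = 3.074 mg/L.
Minimum DO = 8.62 − 3.074 = 5.546 mg/L.

t_c ≈ 1.11 d; minimum DO ≈ 5.55 mg/L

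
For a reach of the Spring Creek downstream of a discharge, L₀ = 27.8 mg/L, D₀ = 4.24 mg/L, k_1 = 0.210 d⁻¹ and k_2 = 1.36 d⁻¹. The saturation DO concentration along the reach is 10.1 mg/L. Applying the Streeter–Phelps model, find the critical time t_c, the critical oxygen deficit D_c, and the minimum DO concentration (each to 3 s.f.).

At the critical point dD/dt = 0, so k_1 L₀ e^(−k_1 t) = k_2 D. Substituting D(t) from the Streeter–Phelps equation and solving for t gives
t_c = ln[(k_2/k_1)(1 − D₀(k_2−k_1)/(k_1 L₀))] / (k_2−k_1).
Here k_2−k_1 = 1.150 d⁻¹ and 1 − D₀(k_2−k_1)/(k_1 L₀) = 1 − 4.24×1.150/(0.210×27.8) = 0.1648, so
t_c = ln(6.476 × 0.1648) / 1.150 = 0.06500 / 1.150 = 0.05652 d.
L(t_c) = L₀ e^(−k_1 t_c) = 27.8 × 0.9882 = 27.47 mg/L, and at the critical point k_2 D_c = k_1 L, so D_c = (0.210/1.36) × 27.47 = 4.242 mg/L.
Minimum DO = C_s − D_c = 10.1 − 4.242 = 5.858 mg/L.

t_c ≈ 0.0565 d; D_c ≈ 4.24 mg/L; min DO ≈ 5.86 mg/L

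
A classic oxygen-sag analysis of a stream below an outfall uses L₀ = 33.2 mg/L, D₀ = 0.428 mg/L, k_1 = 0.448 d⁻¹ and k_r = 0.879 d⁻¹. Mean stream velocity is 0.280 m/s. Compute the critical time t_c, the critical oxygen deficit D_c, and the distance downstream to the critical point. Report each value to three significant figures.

At the critical point dD/dt = 0, so k_1 L₀ e^(−k_1 t) = k_r D. Substituting D(t) from the Streeter–Phelps equation and solving for t gives
t_c = ln[(k_r/k_1)(1 − D₀(k_r−k_1)/(k_1 L₀))] / (k_r−k_1).
Here k_r−k_1 = 0.4310 d⁻¹ and 1 − D₀(k_r−k_1)/(k_1 L₀) = 1 − 0.428×0.4310/(0.448×33.2) = 0.9876, so
t_c = ln(1.962 × 0.9876) / 0.4310 = 0.6615 / 0.4310 = 1.535 d.
L(t_c) = L₀ e^(−k_1 t_c) = 33.2 × 0.5028 = 16.69 mg/L, and at the critical point k_r D_c = k_1 L, so D_c = (0.448/0.879) × 16.69 = 8.508 mg/L.
x_c = v t_c = 0.280 m/s × 1.535 d × 86400 s/d = 37130 m ≈ 37.1 km.

t_c ≈ 1.53 d; D_c ≈ 8.51 mg/L; x_c ≈ 37.1 km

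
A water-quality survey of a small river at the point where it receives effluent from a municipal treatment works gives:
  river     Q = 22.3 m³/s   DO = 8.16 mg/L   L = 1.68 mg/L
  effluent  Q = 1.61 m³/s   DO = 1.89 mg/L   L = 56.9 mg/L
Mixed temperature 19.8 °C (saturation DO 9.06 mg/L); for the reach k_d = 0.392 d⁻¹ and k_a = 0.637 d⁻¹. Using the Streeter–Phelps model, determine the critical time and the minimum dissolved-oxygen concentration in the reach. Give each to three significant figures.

t_c ≈ 1.30 d; minimum DO ≈ 7.07 mg/L

Mixed DO = (22.3×8.16 + 1.61×1.89)/(22.3+1.61) = 185.0/23.91 = 7.738 mg/L.
Mixed L₀ = (22.3×1.68 + 1.61×56.9)/(23.91) = 129.1/23.91 = 5.398 mg/L.
Initial deficit D₀ = C_s − DO₀ = 9.06 − 7.738 = 1.322 mg/L.
t_c = (1/0.2450) ln[(0.637/0.392)(1 − 1.322×0.2450/(0.392×5.398))] = 4.082 × ln(1.376) = 1.304 d.
D_c = (0.392/0.637) × 5.398 × e^(−0.392×1.304) = 0.6154 × 5.398 × 0.5999 = 1.993 mg/L.
Minimum DO = 9.06 − 1.993 = 7.067 mg/L.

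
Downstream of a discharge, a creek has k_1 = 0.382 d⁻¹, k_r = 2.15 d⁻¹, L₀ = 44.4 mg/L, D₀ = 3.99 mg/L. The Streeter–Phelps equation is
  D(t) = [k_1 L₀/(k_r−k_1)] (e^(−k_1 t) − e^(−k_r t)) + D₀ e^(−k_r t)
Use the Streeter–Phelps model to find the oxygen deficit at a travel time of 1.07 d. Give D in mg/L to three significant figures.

k_1 L₀/(k_r−k_1) = 0.382×44.4/(2.15−0.382) = 16.96/1.768 = 9.593 mg/L.
e^(−k_1 t) = e^(−0.382×1.070) = 0.6645; e^(−k_r t) = e^(−2.15×1.070) = 0.1002.
D = 9.593 × (0.6645 − 0.1002) + 3.99 × 0.1002 = 5.413 + 0.3998 = 5.813 mg/L.

D ≈ 5.81 mg/L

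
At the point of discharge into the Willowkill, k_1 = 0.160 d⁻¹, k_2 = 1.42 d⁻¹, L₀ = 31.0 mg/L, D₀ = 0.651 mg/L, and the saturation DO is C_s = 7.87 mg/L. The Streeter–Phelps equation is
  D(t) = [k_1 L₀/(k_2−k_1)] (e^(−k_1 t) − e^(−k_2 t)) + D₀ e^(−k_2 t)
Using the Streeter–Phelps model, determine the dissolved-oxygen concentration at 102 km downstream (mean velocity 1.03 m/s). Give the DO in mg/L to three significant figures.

Travel time t = x/v = 102 km / (1.03 m/s) = 102000 m / 1.03 m/s = 99030 s = 1.146 d.
k_1 L₀/(k_2−k_1) = 0.160×31.0/(1.42−0.160) = 4.960/1.260 = 3.937 mg/L.
e^(−k_1 t) = e^(−0.160×1.146) = 0.8324; e^(−k_2 t) = e^(−1.42×1.146) = 0.1964.
D = 3.937 × (0.8324 − 0.1964) + 0.651 × 0.1964 = 2.504 + 0.1279 = 2.632 mg/L.
DO = C_s − D = 7.87 − 2.632 = 5.238 mg/L.

DO ≈ 5.24 mg/L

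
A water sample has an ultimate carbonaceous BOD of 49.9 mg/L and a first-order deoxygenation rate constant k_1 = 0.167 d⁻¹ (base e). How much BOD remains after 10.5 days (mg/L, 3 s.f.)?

L_t = L₀ e^(−k_1 t) = 49.9 × e^(−0.167×10.5) = 49.9 × 0.1732 = 8.641 mg/L.

L ≈ 8.64 mg/L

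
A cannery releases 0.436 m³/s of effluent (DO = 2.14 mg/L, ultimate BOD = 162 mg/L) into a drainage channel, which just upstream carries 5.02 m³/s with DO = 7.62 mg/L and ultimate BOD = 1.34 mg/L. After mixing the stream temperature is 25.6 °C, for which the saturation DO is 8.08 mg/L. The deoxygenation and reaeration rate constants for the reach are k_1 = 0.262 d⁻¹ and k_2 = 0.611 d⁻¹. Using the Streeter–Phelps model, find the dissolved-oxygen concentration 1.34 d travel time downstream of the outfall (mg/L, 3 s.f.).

Mixed DO = (5.02×7.62 + 0.436×2.14)/(5.02+0.436) = 39.19/5.456 = 7.182 mg/L.
Mixed L₀ = (5.02×1.34 + 0.436×162)/(5.456) = 77.36/5.456 = 14.18 mg/L.
Initial deficit D₀ = C_s − DO₀ = 8.08 − 7.182 = 0.8979 mg/L.
D(1.34) = [0.262×14.18/(0.611−0.262)](e^(−0.262×1.34) − e^(−0.611×1.34)) + 0.8979 e^(−0.611×1.34)
= 10.64 × (0.7039 − 0.4410) + 0.8979 × 0.4410 = 3.195 mg/L.
DO = 8.08 − 3.195 = 4.885 mg/L.

DO ≈ 4.89 mg/L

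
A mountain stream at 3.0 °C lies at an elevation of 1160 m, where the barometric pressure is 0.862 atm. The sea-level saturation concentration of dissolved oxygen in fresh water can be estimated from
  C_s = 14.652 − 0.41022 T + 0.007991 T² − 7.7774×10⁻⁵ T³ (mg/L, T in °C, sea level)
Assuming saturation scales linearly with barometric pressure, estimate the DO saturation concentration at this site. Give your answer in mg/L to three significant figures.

At sea level: C_s = 14.652 − 0.41022×3.0 + 0.007991×3.0² − 7.7774×10⁻⁵×3.0³ = 13.49 mg/L.
Pressure correction: C_s' = 13.49 × 0.862 = 11.63 mg/L.

C_s ≈ 11.6 mg/L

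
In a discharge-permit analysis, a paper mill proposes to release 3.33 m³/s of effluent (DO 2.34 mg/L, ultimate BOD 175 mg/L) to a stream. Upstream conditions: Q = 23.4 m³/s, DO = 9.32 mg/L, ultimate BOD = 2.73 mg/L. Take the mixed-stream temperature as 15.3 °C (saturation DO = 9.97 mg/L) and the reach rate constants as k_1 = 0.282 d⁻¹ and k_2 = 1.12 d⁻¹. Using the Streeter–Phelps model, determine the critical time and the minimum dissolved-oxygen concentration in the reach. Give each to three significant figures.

t_c ≈ 1.40 d; minimum DO ≈ 5.86 mg/L

Mixed DO = (23.4×9.32 + 3.33×2.34)/(23.4+3.33) = 225.9/26.73 = 8.450 mg/L.
Mixed L₀ = (23.4×2.73 + 3.33×175)/(26.73) = 646.6/26.73 = 24.19 mg/L.
Initial deficit D₀ = C_s − DO₀ = 9.97 − 8.450 = 1.520 mg/L.
t_c = (1/0.8380) ln[(1.12/0.282)(1 − 1.520×0.8380/(0.282×24.19))] = 1.193 × ln(3.230) = 1.399 d.
D_c = (0.282/1.12) × 24.19 × e^(−0.282×1.399) = 0.2518 × 24.19 × 0.6740 = 4.105 mg/L.
Minimum DO = 9.97 − 4.105 = 5.865 mg/L.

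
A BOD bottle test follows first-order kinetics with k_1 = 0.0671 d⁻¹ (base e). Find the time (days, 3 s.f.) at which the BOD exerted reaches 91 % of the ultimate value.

t ≈ 35.9 d

y/L₀ = 1 − e^(−k_1 t) = 0.91 ⇒ e^(−k_1 t) = 0.0900
t = −ln(0.0900) / 0.0671 = 2.408 / 0.0671 = 35.89 d.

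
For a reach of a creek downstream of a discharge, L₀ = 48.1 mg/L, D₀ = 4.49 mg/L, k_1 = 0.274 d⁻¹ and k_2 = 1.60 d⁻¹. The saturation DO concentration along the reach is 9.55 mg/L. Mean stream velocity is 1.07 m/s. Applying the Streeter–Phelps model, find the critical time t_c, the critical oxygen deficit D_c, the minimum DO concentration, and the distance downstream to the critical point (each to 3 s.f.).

At the critical point dD/dt = 0, so k_1 L₀ e^(−k_1 t) = k_2 D. Substituting D(t) from the Streeter–Phelps equation and solving for t gives
t_c = ln[(k_2/k_1)(1 − D₀(k_2−k_1)/(k_1 L₀))] / (k_2−k_1).
Here k_2−k_1 = 1.326 d⁻¹ and 1 − D₀(k_2−k_1)/(k_1 L₀) = 1 − 4.49×1.326/(0.274×48.1) = 0.5483, so
t_c = ln(5.839 × 0.5483) / 1.326 = 1.164 / 1.326 = 0.8775 d.
D_c = (k_1/k_2) L₀ e^(−k_1 t_c) = (0.274/1.60) × 48.1 × e^(−0.274×0.8775) = 0.1713 × 48.1 × 0.7863 = 6.477 mg/L.
Minimum DO = C_s − D_c = 9.55 − 6.477 = 3.073 mg/L.
x_c = v t_c = 1.07 m/s × 0.8775 d × 86400 s/d = 81130 m ≈ 81.1 km.

t_c ≈ 0.878 d; D_c ≈ 6.48 mg/L; min DO ≈ 3.07 mg/L; x_c ≈ 81.1 km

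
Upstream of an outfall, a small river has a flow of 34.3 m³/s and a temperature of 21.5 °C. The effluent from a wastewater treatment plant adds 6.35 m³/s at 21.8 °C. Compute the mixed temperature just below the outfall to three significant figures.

Flow-weighted mixing: C = (Q_r C_r + Q_w C_w)/(Q_r + Q_w)
= (34.3×21.5 + 6.35×21.8)/(34.3 + 6.35) = 875.9/40.65 = 21.55 °C.

21.5 °C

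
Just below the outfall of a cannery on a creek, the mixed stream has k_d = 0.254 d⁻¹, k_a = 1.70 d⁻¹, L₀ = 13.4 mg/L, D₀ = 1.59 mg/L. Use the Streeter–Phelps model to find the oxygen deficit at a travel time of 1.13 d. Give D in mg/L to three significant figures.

k_d L₀/(k_a−k_d) = 0.254×13.4/(1.70−0.254) = 3.404/1.446 = 2.354 mg/L.
e^(−k_d t) = e^(−0.254×1.130) = 0.7505; e^(−k_a t) = e^(−1.70×1.130) = 0.1465.
D = 2.354 × (0.7505 − 0.1465) + 1.59 × 0.1465 = 1.422 + 0.2329 = 1.655 mg/L.

D ≈ 1.65 mg/L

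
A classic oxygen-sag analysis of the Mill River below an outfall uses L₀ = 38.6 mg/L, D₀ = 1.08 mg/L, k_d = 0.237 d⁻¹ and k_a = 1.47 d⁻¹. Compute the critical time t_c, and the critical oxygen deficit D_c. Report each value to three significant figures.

t_c ≈ 1.35 d; D_c ≈ 4.52 mg/L

At the critical point dD/dt = 0, so k_d L₀ e^(−k_d t) = k_a D. Substituting D(t) from the Streeter–Phelps equation and solving for t gives
t_c = ln[(k_a/k_d)(1 − D₀(k_a−k_d)/(k_d L₀))] / (k_a−k_d).
Here k_a−k_d = 1.233 d⁻¹ and 1 − D₀(k_a−k_d)/(k_d L₀) = 1 − 1.08×1.233/(0.237×38.6) = 0.8544, so
t_c = ln(6.203 × 0.8544) / 1.233 = 1.668 / 1.233 = 1.353 d.
D_c = (k_d/k_a) L₀ e^(−k_d t_c) = (0.237/1.47) × 38.6 × e^(−0.237×1.353) = 0.1612 × 38.6 × 0.7258 = 4.517 mg/L.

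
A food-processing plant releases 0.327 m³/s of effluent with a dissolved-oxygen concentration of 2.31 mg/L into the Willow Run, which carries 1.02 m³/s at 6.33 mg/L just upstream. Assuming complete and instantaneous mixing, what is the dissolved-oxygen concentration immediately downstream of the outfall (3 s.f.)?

5.35 mg/L

Flow-weighted mixing: C = (Q_r C_r + Q_w C_w)/(Q_r + Q_w)
= (1.02×6.33 + 0.327×2.31)/(1.02 + 0.327) = 7.212/1.347 = 5.354 mg/L.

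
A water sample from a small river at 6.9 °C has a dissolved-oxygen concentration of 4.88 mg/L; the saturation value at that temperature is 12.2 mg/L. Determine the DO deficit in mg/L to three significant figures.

D ≈ 7.32 mg/L

D = C_s − C = 12.2 − 4.88 = 7.32 mg/L.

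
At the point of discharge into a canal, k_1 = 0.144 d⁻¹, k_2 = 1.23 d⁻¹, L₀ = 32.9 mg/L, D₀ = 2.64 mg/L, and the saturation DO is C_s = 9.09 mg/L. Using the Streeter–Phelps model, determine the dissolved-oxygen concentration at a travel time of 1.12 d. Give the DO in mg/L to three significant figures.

DO ≈ 5.81 mg/L

k_1 L₀/(k_2−k_1) = 0.144×32.9/(1.23−0.144) = 4.738/1.086 = 4.362 mg/L.
e^(−k_1 t) = e^(−0.144×1.120) = 0.8511; e^(−k_2 t) = e^(−1.23×1.120) = 0.2522.
D = 4.362 × (0.8511 − 0.2522) + 2.64 × 0.2522 = 2.613 + 0.6658 = 3.278 mg/L.
DO = C_s − D = 9.09 − 3.278 = 5.812 mg/L.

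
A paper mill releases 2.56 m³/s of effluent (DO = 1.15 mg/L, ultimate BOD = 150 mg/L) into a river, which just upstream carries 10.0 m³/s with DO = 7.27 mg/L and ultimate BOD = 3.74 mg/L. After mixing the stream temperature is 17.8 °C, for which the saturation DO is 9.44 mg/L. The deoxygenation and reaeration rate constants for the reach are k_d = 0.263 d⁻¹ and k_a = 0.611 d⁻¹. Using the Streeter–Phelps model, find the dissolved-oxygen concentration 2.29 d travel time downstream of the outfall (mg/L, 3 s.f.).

Mixed DO = (10.0×7.27 + 2.56×1.15)/(10.0+2.56) = 75.64/12.56 = 6.023 mg/L.
Mixed L₀ = (10.0×3.74 + 2.56×150)/(12.56) = 421.4/12.56 = 33.55 mg/L.
Initial deficit D₀ = C_s − DO₀ = 9.44 − 6.023 = 3.417 mg/L.
D(2.29) = [0.263×33.55/(0.611−0.263)](e^(−0.263×2.29) − e^(−0.611×2.29)) + 3.417 e^(−0.611×2.29)
= 25.36 × (0.5476 − 0.2468) + 3.417 × 0.2468 = 8.470 mg/L.
DO = 9.44 − 8.470 = 0.9703 mg/L.

DO ≈ 0.970 mg/L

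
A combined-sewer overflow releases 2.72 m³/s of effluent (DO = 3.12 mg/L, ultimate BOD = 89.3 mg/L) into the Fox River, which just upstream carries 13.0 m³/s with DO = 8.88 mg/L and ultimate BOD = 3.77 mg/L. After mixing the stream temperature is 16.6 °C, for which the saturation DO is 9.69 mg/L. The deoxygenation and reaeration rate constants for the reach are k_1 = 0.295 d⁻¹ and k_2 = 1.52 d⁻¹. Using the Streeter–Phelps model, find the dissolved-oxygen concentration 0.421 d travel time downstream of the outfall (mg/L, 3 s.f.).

Mixed DO = (13.0×8.88 + 2.72×3.12)/(13.0+2.72) = 123.9/15.72 = 7.883 mg/L.
Mixed L₀ = (13.0×3.77 + 2.72×89.3)/(15.72) = 291.9/15.72 = 18.57 mg/L.
Initial deficit D₀ = C_s − DO₀ = 9.69 − 7.883 = 1.807 mg/L.
D(0.421) = [0.295×18.57/(1.52−0.295)](e^(−0.295×0.421) − e^(−1.52×0.421)) + 1.807 e^(−1.52×0.421)
= 4.472 × (0.8832 − 0.5273) + 1.807 × 0.5273 = 2.544 mg/L.
DO = 9.69 − 2.544 = 7.146 mg/L.

DO ≈ 7.15 mg/L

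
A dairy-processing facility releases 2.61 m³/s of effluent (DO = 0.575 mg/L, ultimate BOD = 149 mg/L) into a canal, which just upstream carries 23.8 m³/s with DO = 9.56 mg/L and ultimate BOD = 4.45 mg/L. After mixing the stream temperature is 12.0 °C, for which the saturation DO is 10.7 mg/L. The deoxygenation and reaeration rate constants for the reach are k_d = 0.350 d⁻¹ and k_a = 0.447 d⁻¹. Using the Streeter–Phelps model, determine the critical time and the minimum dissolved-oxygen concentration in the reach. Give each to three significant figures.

t_c ≈ 2.21 d; minimum DO ≈ 3.93 mg/L

Mixed DO = (23.8×9.56 + 2.61×0.575)/(23.8+2.61) = 229.0/26.41 = 8.672 mg/L.
Mixed L₀ = (23.8×4.45 + 2.61×149)/(26.41) = 494.8/26.41 = 18.74 mg/L.
Initial deficit D₀ = C_s − DO₀ = 10.7 − 8.672 = 2.028 mg/L.
t_c = (1/0.09700) ln[(0.447/0.350)(1 − 2.028×0.09700/(0.350×18.74))] = 10.31 × ln(1.239) = 2.208 d.
D_c = (0.350/0.447) × 18.74 × e^(−0.350×2.208) = 0.7830 × 18.74 × 0.4617 = 6.773 mg/L.
Minimum DO = 10.7 − 6.773 = 3.927 mg/L.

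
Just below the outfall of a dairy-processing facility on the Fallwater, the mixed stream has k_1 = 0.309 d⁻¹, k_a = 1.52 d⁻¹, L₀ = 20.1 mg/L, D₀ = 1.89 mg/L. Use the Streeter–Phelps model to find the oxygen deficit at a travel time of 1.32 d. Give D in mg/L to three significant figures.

k_1 L₀/(k_a−k_1) = 0.309×20.1/(1.52−0.309) = 6.211/1.211 = 5.129 mg/L.
e^(−k_1 t) = e^(−0.309×1.320) = 0.6651; e^(−k_a t) = e^(−1.52×1.320) = 0.1345.
D = 5.129 × (0.6651 − 0.1345) + 1.89 × 0.1345 = 2.721 + 0.2542 = 2.975 mg/L.

D ≈ 2.98 mg/L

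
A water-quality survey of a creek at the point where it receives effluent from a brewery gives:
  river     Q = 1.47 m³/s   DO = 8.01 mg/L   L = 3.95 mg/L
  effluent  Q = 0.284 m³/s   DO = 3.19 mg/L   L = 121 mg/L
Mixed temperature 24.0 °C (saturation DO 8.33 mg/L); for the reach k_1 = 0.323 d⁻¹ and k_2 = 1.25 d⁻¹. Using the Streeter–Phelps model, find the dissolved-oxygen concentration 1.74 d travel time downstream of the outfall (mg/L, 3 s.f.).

DO ≈ 4.56 mg/L

Mixed DO = (1.47×8.01 + 0.284×3.19)/(1.47+0.284) = 12.68/1.754 = 7.230 mg/L.
Mixed L₀ = (1.47×3.95 + 0.284×121)/(1.754) = 40.17/1.754 = 22.90 mg/L.
Initial deficit D₀ = C_s − DO₀ = 8.33 − 7.230 = 1.100 mg/L.
D(1.74) = [0.323×22.90/(1.25−0.323)](e^(−0.323×1.74) − e^(−1.25×1.74)) + 1.100 e^(−1.25×1.74)
= 7.980 × (0.5701 − 0.1136) + 1.100 × 0.1136 = 3.767 mg/L.
DO = 8.33 − 3.767 = 4.563 mg/L.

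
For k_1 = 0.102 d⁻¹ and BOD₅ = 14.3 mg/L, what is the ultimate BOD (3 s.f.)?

L₀ ≈ 35.8 mg/L

BOD₅ = L₀(1 − e^(−5k_1)) ⇒ L₀ = BOD₅ / (1 − e^(−5×0.102))
= 14.3 / (1 − 0.6005) = 14.3 / 0.3995 = 35.79 mg/L.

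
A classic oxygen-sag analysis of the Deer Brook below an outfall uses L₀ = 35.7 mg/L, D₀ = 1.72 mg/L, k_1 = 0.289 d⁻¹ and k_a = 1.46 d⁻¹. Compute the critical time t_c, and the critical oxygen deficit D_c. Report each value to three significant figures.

t_c ≈ 1.20 d; D_c ≈ 5.00 mg/L

With k_a/k_1 = 5.052 and 1 − D₀(k_a−k_1)/(k_1 L₀) = 0.8048,
t_c = ln(5.052 × 0.8048) / (1.46 − 0.289) = ln(4.066) / 1.171 = 1.403/1.171 = 1.198 d.
D_c = (k_1/k_a) L₀ e^(−k_1 t_c) = (0.289/1.46) × 35.7 × e^(−0.289×1.198) = 0.1979 × 35.7 × 0.7074 = 4.999 mg/L.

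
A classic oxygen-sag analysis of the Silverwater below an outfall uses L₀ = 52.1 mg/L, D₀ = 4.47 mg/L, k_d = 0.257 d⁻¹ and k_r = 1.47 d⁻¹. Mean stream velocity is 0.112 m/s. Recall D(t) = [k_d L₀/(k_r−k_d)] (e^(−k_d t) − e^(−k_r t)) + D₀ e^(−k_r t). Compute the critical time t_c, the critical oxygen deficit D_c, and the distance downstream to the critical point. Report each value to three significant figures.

t_c ≈ 1.01 d; D_c ≈ 7.03 mg/L; x_c ≈ 9.77 km

With k_r/k_d = 5.720 and 1 − D₀(k_r−k_d)/(k_d L₀) = 0.5951,
t_c = ln(5.720 × 0.5951) / (1.47 − 0.257) = ln(3.404) / 1.213 = 1.225/1.213 = 1.010 d.
L(t_c) = L₀ e^(−k_d t_c) = 52.1 × 0.7714 = 40.19 mg/L, and at the critical point k_r D_c = k_d L, so D_c = (0.257/1.47) × 40.19 = 7.027 mg/L.
x_c = v t_c = 0.112 m/s × 1.010 d × 86400 s/d = 9771 m ≈ 9.77 km.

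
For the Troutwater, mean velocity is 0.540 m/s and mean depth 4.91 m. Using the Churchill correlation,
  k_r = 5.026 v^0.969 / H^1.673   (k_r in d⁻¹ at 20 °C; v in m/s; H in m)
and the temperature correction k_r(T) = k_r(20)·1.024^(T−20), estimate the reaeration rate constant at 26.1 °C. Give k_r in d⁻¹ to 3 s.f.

k_r(20) = 5.026 × 0.540^0.969 / 4.91^1.673 = 5.026 × 0.5504 / 14.33 = 0.1931 d⁻¹.
k_r(26.1) = 0.1931 × 1.024^(26.1−20) = 0.1931 × 1.156 = 0.2231 d⁻¹.

k_r ≈ 0.223 d⁻¹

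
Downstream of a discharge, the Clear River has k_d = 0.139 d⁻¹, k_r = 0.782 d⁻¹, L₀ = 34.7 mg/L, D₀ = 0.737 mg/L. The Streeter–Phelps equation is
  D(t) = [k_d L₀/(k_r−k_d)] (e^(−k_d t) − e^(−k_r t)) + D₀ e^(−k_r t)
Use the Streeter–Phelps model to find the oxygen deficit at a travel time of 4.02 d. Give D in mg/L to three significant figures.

k_d L₀/(k_r−k_d) = 0.139×34.7/(0.782−0.139) = 4.823/0.6430 = 7.501 mg/L.
e^(−k_d t) = e^(−0.139×4.020) = 0.5719; e^(−k_r t) = e^(−0.782×4.020) = 0.04313.
D = 7.501 × (0.5719 − 0.04313) + 0.737 × 0.04313 = 3.967 + 0.03178 = 3.998 mg/L.

D ≈ 4.00 mg/L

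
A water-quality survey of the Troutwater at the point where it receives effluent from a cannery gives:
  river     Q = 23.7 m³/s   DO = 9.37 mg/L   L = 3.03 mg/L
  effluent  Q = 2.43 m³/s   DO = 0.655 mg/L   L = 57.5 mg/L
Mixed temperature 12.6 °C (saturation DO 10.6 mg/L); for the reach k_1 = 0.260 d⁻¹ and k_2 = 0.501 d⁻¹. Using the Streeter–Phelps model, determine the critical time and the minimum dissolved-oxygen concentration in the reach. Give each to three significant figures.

Mixed DO = (23.7×9.37 + 2.43×0.655)/(23.7+2.43) = 223.7/26.13 = 8.560 mg/L.
Mixed L₀ = (23.7×3.03 + 2.43×57.5)/(26.13) = 211.5/26.13 = 8.096 mg/L.
Initial deficit D₀ = C_s − DO₀ = 10.6 − 8.560 = 2.040 mg/L.
t_c = (1/0.2410) ln[(0.501/0.260)(1 − 2.040×0.2410/(0.260×8.096))] = 4.149 × ln(1.477) = 1.618 d.
D_c = (0.260/0.501) × 8.096 × e^(−0.260×1.618) = 0.5190 × 8.096 × 0.6567 = 2.759 mg/L.
Minimum DO = 10.6 − 2.759 = 7.841 mg/L.

t_c ≈ 1.62 d; minimum DO ≈ 7.84 mg/L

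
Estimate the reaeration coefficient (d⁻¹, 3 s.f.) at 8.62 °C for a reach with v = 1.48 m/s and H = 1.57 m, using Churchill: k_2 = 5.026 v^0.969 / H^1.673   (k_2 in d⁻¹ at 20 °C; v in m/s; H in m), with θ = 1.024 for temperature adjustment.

k_2 ≈ 2.64 d⁻¹

k_2(20) = 5.026 × 1.48^0.969 / 1.57^1.673 = 5.026 × 1.462 / 2.127 = 3.455 d⁻¹.
k_2(8.62) = 3.455 × 1.024^(8.62−20) = 3.455 × 0.7635 = 2.638 d⁻¹.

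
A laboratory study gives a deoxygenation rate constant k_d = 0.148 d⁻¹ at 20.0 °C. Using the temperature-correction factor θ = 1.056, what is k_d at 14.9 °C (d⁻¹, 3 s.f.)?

k_d(T₂) = k_d(T₁) · θ^(T₂−T₁) = 0.148 × 1.056^(14.9−20.0)
= 0.148 × 1.056^-5.10 = 0.148 × 0.7574 = 0.1121 d⁻¹.

k_d ≈ 0.112 d⁻¹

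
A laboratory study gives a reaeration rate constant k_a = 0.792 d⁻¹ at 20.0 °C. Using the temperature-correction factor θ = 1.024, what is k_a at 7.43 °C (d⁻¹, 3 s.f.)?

k_a ≈ 0.588 d⁻¹

k_a(T₂) = k_a(T₁) · θ^(T₂−T₁) = 0.792 × 1.024^(7.43−20.0)
= 0.792 × 1.024^-12.6 = 0.792 × 0.7422 = 0.5878 d⁻¹.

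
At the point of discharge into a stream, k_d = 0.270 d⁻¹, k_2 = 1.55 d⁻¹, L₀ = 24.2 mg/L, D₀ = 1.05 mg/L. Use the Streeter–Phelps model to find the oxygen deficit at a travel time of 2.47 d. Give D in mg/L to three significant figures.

k_d L₀/(k_2−k_d) = 0.270×24.2/(1.55−0.270) = 6.534/1.280 = 5.105 mg/L.
e^(−k_d t) = e^(−0.270×2.470) = 0.5133; e^(−k_2 t) = e^(−1.55×2.470) = 0.02174.
D = 5.105 × (0.5133 − 0.02174) + 1.05 × 0.02174 = 2.509 + 0.02283 = 2.532 mg/L.

D ≈ 2.53 mg/L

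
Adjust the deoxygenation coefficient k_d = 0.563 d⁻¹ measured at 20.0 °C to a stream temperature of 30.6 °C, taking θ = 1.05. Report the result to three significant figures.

k_d ≈ 0.944 d⁻¹

k_d(T₂) = k_d(T₁) · θ^(T₂−T₁) = 0.563 × 1.05^(30.6−20.0)
= 0.563 × 1.05^10.6 = 0.563 × 1.677 = 0.9443 d⁻¹.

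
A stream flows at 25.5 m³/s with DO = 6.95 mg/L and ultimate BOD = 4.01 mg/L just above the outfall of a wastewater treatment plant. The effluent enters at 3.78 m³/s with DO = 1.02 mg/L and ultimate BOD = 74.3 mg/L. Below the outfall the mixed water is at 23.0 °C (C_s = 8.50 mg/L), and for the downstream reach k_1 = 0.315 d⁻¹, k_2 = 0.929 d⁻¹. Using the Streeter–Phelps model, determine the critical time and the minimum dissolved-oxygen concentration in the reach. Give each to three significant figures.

Mixed DO = (25.5×6.95 + 3.78×1.02)/(25.5+3.78) = 181.1/29.28 = 6.184 mg/L.
Mixed L₀ = (25.5×4.01 + 3.78×74.3)/(29.28) = 383.1/29.28 = 13.08 mg/L.
Initial deficit D₀ = C_s − DO₀ = 8.50 − 6.184 = 2.316 mg/L.
t_c = (1/0.6140) ln[(0.929/0.315)(1 − 2.316×0.6140/(0.315×13.08))] = 1.629 × ln(1.932) = 1.072 d.
D_c = (0.315/0.929) × 13.08 × e^(−0.315×1.072) = 0.3391 × 13.08 × 0.7133 = 3.165 mg/L.
Minimum DO = 8.50 − 3.165 = 5.335 mg/L.

t_c ≈ 1.07 d; minimum DO ≈ 5.34 mg/L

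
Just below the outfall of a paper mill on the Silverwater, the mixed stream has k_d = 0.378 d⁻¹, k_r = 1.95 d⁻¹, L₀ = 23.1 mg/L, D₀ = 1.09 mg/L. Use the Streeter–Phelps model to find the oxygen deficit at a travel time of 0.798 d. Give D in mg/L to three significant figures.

k_d L₀/(k_r−k_d) = 0.378×23.1/(1.95−0.378) = 8.732/1.572 = 5.555 mg/L.
e^(−k_d t) = e^(−0.378×0.7980) = 0.7396; e^(−k_r t) = e^(−1.95×0.7980) = 0.2110.
D = 5.555 × (0.7396 − 0.2110) + 1.09 × 0.2110 = 2.936 + 0.2299 = 3.166 mg/L.

D ≈ 3.17 mg/L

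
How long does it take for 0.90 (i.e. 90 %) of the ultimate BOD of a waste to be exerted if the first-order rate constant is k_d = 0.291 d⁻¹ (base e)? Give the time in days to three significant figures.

y/L₀ = 1 − e^(−k_d t) = 0.90 ⇒ e^(−k_d t) = 0.100
t = −ln(0.100) / 0.291 = 2.303 / 0.291 = 7.913 d.

t ≈ 7.91 d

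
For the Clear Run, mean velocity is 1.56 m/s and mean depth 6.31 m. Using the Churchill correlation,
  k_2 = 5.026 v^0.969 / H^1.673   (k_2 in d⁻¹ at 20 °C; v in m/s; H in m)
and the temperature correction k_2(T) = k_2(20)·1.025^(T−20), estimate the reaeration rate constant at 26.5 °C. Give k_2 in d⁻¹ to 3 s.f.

k_2(20) = 5.026 × 1.56^0.969 / 6.31^1.673 = 5.026 × 1.539 / 21.80 = 0.3547 d⁻¹.
k_2(26.5) = 0.3547 × 1.025^(26.5−20) = 0.3547 × 1.174 = 0.4165 d⁻¹.

k_2 ≈ 0.417 d⁻¹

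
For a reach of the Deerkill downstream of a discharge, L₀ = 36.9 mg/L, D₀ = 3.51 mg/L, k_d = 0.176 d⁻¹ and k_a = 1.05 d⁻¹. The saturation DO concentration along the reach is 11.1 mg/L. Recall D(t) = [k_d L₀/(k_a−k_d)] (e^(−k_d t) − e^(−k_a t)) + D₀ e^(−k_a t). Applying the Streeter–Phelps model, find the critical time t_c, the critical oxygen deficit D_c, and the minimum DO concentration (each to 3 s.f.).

At the critical point dD/dt = 0, so k_d L₀ e^(−k_d t) = k_a D. Substituting D(t) from the Streeter–Phelps equation and solving for t gives
t_c = ln[(k_a/k_d)(1 − D₀(k_a−k_d)/(k_d L₀))] / (k_a−k_d).
Here k_a−k_d = 0.8740 d⁻¹ and 1 − D₀(k_a−k_d)/(k_d L₀) = 1 − 3.51×0.8740/(0.176×36.9) = 0.5276, so
t_c = ln(5.966 × 0.5276) / 0.8740 = 1.147 / 0.8740 = 1.312 d.
L(t_c) = L₀ e^(−k_d t_c) = 36.9 × 0.7938 = 29.29 mg/L, and at the critical point k_a D_c = k_d L, so D_c = (0.176/1.05) × 29.29 = 4.910 mg/L.
Minimum DO = C_s − D_c = 11.1 − 4.910 = 6.190 mg/L.

t_c ≈ 1.31 d; D_c ≈ 4.91 mg/L; min DO ≈ 6.19 mg/L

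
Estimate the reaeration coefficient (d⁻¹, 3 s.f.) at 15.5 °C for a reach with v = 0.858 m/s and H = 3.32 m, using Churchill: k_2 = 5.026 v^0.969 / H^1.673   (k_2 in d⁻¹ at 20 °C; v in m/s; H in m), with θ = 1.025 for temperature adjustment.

k_2 ≈ 0.521 d⁻¹

k_2(20) = 5.026 × 0.858^0.969 / 3.32^1.673 = 5.026 × 0.8621 / 7.445 = 0.5820 d⁻¹.
k_2(15.5) = 0.5820 × 1.025^(15.5−20) = 0.5820 × 0.8948 = 0.5208 d⁻¹.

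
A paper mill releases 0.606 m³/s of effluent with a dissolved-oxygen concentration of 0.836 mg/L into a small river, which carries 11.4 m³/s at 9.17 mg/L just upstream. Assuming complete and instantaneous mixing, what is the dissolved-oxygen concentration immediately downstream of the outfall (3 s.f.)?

8.75 mg/L

Flow-weighted mixing: C = (Q_r C_r + Q_w C_w)/(Q_r + Q_w)
= (11.4×9.17 + 0.606×0.836)/(11.4 + 0.606) = 105.0/12.01 = 8.749 mg/L.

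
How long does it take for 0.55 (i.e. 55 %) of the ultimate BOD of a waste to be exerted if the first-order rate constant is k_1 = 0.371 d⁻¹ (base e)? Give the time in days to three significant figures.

y/L₀ = 1 − e^(−k_1 t) = 0.55 ⇒ e^(−k_1 t) = 0.450
t = −ln(0.450) / 0.371 = 0.7985 / 0.371 = 2.152 d.

t ≈ 2.15 d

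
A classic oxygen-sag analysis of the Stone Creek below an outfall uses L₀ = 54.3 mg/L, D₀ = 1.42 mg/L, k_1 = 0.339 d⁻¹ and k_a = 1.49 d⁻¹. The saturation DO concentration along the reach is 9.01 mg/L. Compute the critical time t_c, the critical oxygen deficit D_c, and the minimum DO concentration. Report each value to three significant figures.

t_c ≈ 1.21 d; D_c ≈ 8.21 mg/L; min DO ≈ 0.800 mg/L

At the critical point dD/dt = 0, so k_1 L₀ e^(−k_1 t) = k_a D. Substituting D(t) from the Streeter–Phelps equation and solving for t gives
t_c = ln[(k_a/k_1)(1 − D₀(k_a−k_1)/(k_1 L₀))] / (k_a−k_1).
Here k_a−k_1 = 1.151 d⁻¹ and 1 − D₀(k_a−k_1)/(k_1 L₀) = 1 − 1.42×1.151/(0.339×54.3) = 0.9112, so
t_c = ln(4.395 × 0.9112) / 1.151 = 1.388 / 1.151 = 1.206 d.
D_c = (k_1/k_a) L₀ e^(−k_1 t_c) = (0.339/1.49) × 54.3 × e^(−0.339×1.206) = 0.2275 × 54.3 × 0.6645 = 8.210 mg/L.
Minimum DO = C_s − D_c = 9.01 − 8.210 = 0.8002 mg/L.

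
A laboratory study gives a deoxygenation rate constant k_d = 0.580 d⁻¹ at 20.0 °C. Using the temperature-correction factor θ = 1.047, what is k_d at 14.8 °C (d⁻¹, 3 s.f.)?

k_d(T₂) = k_d(T₁) · θ^(T₂−T₁) = 0.580 × 1.047^(14.8−20.0)
= 0.580 × 1.047^-5.20 = 0.580 × 0.7875 = 0.4568 d⁻¹.

k_d ≈ 0.457 d⁻¹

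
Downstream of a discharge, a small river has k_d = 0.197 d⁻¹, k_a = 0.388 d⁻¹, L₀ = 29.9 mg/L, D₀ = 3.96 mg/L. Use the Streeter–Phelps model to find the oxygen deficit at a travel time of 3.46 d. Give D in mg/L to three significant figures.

D ≈ 8.58 mg/L

k_d L₀/(k_a−k_d) = 0.197×29.9/(0.388−0.197) = 5.890/0.1910 = 30.84 mg/L.
e^(−k_d t) = e^(−0.197×3.460) = 0.5058; e^(−k_a t) = e^(−0.388×3.460) = 0.2612.
D = 30.84 × (0.5058 − 0.2612) + 3.96 × 0.2612 = 7.543 + 1.034 = 8.578 mg/L.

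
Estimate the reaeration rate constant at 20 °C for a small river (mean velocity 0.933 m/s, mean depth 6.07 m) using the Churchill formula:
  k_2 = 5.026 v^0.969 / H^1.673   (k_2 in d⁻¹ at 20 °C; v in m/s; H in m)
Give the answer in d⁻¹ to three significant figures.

k_2 = 5.026 × 0.933^0.969 / 6.07^1.673 = 5.026 × 0.9350 / 20.43 = 0.2300 d⁻¹.

k_2 ≈ 0.230 d⁻¹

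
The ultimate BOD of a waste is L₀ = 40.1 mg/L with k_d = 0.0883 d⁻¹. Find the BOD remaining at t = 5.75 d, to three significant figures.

L_t = L₀ e^(−k_d t) = 40.1 × e^(−0.0883×5.75) = 40.1 × 0.6019 = 24.13 mg/L.

L ≈ 24.1 mg/L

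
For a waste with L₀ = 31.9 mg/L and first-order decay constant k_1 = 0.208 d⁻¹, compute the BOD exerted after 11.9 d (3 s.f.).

y ≈ 29.2 mg/L

y_t = L₀(1 − e^(−k_1 t)) = 31.9 × (1 − e^(−0.208×11.9))
= 31.9 × (1 − 0.08415) = 31.9 × 0.9159 = 29.22 mg/L.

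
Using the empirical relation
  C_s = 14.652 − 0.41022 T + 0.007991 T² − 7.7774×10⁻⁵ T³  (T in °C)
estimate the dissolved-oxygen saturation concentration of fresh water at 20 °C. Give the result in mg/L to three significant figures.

C_s ≈ 9.02 mg/L

C_s = 14.652 − 0.41022×20 + 0.007991×20² − 7.7774×10⁻⁵×20³ = 9.022 mg/L.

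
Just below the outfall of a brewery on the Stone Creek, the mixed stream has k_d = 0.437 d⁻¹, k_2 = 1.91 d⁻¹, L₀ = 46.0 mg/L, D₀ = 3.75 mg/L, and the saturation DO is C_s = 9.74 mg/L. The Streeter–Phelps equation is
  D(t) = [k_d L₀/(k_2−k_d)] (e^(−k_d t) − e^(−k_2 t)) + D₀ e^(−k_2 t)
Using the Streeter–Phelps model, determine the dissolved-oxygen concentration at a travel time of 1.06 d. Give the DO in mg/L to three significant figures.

DO ≈ 2.46 mg/L

k_d L₀/(k_2−k_d) = 0.437×46.0/(1.91−0.437) = 20.10/1.473 = 13.65 mg/L.
e^(−k_d t) = e^(−0.437×1.060) = 0.6293; e^(−k_2 t) = e^(−1.91×1.060) = 0.1320.
D = 13.65 × (0.6293 − 0.1320) + 3.75 × 0.1320 = 6.785 + 0.4952 = 7.281 mg/L.
DO = C_s − D = 9.74 − 7.281 = 2.459 mg/L.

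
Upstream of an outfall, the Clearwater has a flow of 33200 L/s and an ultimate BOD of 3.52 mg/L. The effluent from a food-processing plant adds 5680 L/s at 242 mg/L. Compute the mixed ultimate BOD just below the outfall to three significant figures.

38.4 mg/L

Flow-weighted mixing: C = (Q_r C_r + Q_w C_w)/(Q_r + Q_w)
= (33200×3.52 + 5680×242)/(33200 + 5680) = 1.491×10^6/38880 = 38.36 mg/L.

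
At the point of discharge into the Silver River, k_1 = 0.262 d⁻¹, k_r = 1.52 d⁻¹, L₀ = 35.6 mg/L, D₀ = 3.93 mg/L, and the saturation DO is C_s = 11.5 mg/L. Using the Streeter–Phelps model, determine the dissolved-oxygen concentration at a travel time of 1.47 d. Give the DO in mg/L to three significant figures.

k_1 L₀/(k_r−k_1) = 0.262×35.6/(1.52−0.262) = 9.327/1.258 = 7.414 mg/L.
e^(−k_1 t) = e^(−0.262×1.470) = 0.6804; e^(−k_r t) = e^(−1.52×1.470) = 0.1071.
D = 7.414 × (0.6804 − 0.1071) + 3.93 × 0.1071 = 4.251 + 0.4207 = 4.671 mg/L.
DO = C_s − D = 11.5 − 4.671 = 6.829 mg/L.

DO ≈ 6.83 mg/L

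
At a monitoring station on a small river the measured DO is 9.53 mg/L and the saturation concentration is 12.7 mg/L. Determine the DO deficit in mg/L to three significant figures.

D = C_s − C = 12.7 − 9.53 = 3.17 mg/L.

D ≈ 3.17 mg/L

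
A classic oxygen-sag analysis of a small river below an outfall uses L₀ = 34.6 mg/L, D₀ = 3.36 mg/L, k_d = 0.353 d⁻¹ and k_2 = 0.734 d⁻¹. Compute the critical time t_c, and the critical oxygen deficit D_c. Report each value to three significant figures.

t_c ≈ 1.63 d; D_c ≈ 9.36 mg/L

t_c = [1/(k_2−k_d)] ln[(k_2/k_d)(1 − D₀(k_2−k_d)/(k_d L₀))]
= [1/(0.734−0.353)] ln[(0.734/0.353)(1 − 3.36×0.3810/(0.353×34.6))]
= (1/0.3810) ln[2.079 × 0.8952] = 2.625 × ln(1.861) = 2.625 × 0.6213 = 1.631 d.
L(t_c) = L₀ e^(−k_d t_c) = 34.6 × 0.5623 = 19.46 mg/L, and at the critical point k_2 D_c = k_d L, so D_c = (0.353/0.734) × 19.46 = 9.357 mg/L.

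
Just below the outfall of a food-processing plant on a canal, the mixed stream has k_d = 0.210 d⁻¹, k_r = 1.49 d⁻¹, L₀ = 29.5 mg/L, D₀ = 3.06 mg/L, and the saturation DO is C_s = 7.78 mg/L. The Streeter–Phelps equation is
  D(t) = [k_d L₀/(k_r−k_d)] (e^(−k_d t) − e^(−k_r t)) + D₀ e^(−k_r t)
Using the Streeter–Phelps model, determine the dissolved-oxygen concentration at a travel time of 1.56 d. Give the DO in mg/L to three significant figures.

DO ≈ 4.47 mg/L

k_d L₀/(k_r−k_d) = 0.210×29.5/(1.49−0.210) = 6.195/1.280 = 4.840 mg/L.
e^(−k_d t) = e^(−0.210×1.560) = 0.7207; e^(−k_r t) = e^(−1.49×1.560) = 0.09784.
D = 4.840 × (0.7207 − 0.09784) + 3.06 × 0.09784 = 3.014 + 0.2994 = 3.314 mg/L.
DO = C_s − D = 7.78 − 3.314 = 4.466 mg/L.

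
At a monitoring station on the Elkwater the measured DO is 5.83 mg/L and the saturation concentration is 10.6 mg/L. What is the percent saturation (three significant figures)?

% saturation = C/C_s × 100 = 5.83/10.6 × 100 = 55.0 %.

55.0 % saturation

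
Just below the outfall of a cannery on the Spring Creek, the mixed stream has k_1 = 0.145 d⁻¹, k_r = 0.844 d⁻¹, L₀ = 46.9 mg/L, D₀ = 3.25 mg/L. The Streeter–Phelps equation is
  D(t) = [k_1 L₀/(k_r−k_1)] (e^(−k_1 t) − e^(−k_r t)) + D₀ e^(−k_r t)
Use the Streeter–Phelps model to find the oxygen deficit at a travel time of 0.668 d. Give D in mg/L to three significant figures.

D ≈ 5.14 mg/L

k_1 L₀/(k_r−k_1) = 0.145×46.9/(0.844−0.145) = 6.800/0.6990 = 9.729 mg/L.
e^(−k_1 t) = e^(−0.145×0.6680) = 0.9077; e^(−k_r t) = e^(−0.844×0.6680) = 0.5690.
D = 9.729 × (0.9077 − 0.5690) + 3.25 × 0.5690 = 3.295 + 1.849 = 5.144 mg/L.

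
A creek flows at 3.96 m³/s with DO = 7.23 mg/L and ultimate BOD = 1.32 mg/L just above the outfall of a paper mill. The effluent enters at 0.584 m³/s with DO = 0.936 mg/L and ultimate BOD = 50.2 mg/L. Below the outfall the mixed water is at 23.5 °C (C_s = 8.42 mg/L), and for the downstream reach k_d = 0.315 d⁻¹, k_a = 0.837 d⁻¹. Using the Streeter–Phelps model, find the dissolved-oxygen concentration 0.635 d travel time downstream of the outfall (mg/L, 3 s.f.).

DO ≈ 6.19 mg/L

Mixed DO = (3.96×7.23 + 0.584×0.936)/(3.96+0.584) = 29.18/4.544 = 6.421 mg/L.
Mixed L₀ = (3.96×1.32 + 0.584×50.2)/(4.544) = 34.54/4.544 = 7.602 mg/L.
Initial deficit D₀ = C_s − DO₀ = 8.42 − 6.421 = 1.999 mg/L.
D(0.635) = [0.315×7.602/(0.837−0.315)](e^(−0.315×0.635) − e^(−0.837×0.635)) + 1.999 e^(−0.837×0.635)
= 4.587 × (0.8187 − 0.5877) + 1.999 × 0.5877 = 2.234 mg/L.
DO = 8.42 − 2.234 = 6.186 mg/L.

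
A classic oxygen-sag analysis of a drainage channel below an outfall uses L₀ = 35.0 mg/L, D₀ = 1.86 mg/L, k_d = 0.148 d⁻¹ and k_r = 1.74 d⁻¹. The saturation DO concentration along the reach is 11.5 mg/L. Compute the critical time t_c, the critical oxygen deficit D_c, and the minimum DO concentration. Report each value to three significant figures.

t_c ≈ 1.02 d; D_c ≈ 2.56 mg/L; min DO ≈ 8.94 mg/L

With k_r/k_d = 11.76 and 1 − D₀(k_r−k_d)/(k_d L₀) = 0.4284,
t_c = ln(11.76 × 0.4284) / (1.74 − 0.148) = ln(5.036) / 1.592 = 1.617/1.592 = 1.015 d.
L(t_c) = L₀ e^(−k_d t_c) = 35.0 × 0.8605 = 30.12 mg/L, and at the critical point k_r D_c = k_d L, so D_c = (0.148/1.74) × 30.12 = 2.562 mg/L.
Minimum DO = C_s − D_c = 11.5 − 2.562 = 8.938 mg/L.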